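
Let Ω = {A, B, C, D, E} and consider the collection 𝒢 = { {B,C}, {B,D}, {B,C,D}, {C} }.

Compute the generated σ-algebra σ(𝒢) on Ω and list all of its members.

|σ(𝒢)| = 16.  σ(𝒢) = { {}, {B}, {C}, {D}, {A,E}, {B,C}, {B,D}, {C,D}, {A,B,E}, {A,C,E}, {A,D,E}, {B,C,D}, {A,B,C,E}, {A,B,D,E}, {A,C,D,E}, Ω }

Check:
Seed the family with 𝒢 together with ∅ and Ω: { {}, {C}, {B,C}, {B,D}, {B,C,D}, Ω }.
Step 1 (4 new):
  {A,E}  = ᶜ of {B,C,D}
  {A,C,E}  = ᶜ of {B,D}
  {A,D,E}  = ᶜ of {B,C}
  {A,B,D,E}  = ᶜ of {C}
  (now 10)
Step 2 adds 2:
  {A,B,C,E}  = {A,C,E} ∪ {B,C}
  {A,C,D,E}  = {A,D,E} ∪ {A,C,E}
  (now 12)
Step 3. New:
  {B}  = ᶜ of {A,C,D,E}
  {D}  = ᶜ of {A,B,C,E}
  (now 14)
Step 4: +2 →
  {C,D}  = {C} ∪ {D}
  {A,B,E}  = {A,E} ∪ {B}
  (now 16)
Step 5: stable.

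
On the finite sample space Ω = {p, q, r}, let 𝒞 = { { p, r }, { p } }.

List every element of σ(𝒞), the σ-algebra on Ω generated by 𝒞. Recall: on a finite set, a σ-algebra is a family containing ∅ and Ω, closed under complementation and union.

Take S₀ = 𝒞 ∪ {∅, Ω} = { {}, { p }, { p, r }, Ω }.
Round 1 (2 new):
  { q }  = Ω∖{ p, r }
  { q, r }  = Ω∖{ p }
Round 2 (1 new):
  { p, q }  = { q } ∪ { p }
Round 3 adds 1:
  { r }  = Ω∖{ p, q }
Round 4 adds nothing — fixpoint reached.

Hence σ(𝒞) has 8 members: { {}, { p }, { q }, { r }, { p, q }, { p, r }, { q, r }, Ω }.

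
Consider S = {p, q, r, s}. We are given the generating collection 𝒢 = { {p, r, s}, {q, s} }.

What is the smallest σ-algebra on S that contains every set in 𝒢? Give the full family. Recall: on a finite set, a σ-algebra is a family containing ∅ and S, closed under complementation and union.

Answer: σ(𝒢) = { {}, {q}, {s}, {p, r}, {q, s}, {p, q, r}, {p, r, s}, S }

Derivation:
Start: 𝒢 ∪ {∅, S} = { {}, {q, s}, {p, r, s}, S }.
Iteration 1: +2 →
  {q}  = ᶜ of {p, r, s}
  {p, r}  = ᶜ of {q, s}
Iteration 2 adds 1:
  {p, q, r}  = {p, r} ∪ {q}
Iteration 3: +1 →
  {s}  = ᶜ of {p, q, r}
Iteration 4: no new sets; the family is a σ-algebra.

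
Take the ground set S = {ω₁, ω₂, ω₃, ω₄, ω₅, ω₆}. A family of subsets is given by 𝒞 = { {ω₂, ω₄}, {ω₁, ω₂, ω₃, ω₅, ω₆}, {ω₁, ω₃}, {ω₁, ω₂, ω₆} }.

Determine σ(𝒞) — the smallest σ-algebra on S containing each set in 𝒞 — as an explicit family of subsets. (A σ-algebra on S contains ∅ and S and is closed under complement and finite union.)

Begin from { ∅, {ω₁, ω₃}, {ω₂, ω₄}, {ω₁, ω₂, ω₆}, {ω₁, ω₂, ω₃, ω₅, ω₆}, S } (that is, 𝒞 plus ∅ and S).
Step 1: 7 new —
  {ω₄}  = complement {ω₁, ω₂, ω₃, ω₅, ω₆}
  {ω₃, ω₄, ω₅}  = complement {ω₁, ω₂, ω₆}
  {ω₁, ω₂, ω₃, ω₄}  = {ω₁, ω₃} ∪ {ω₂, ω₄}
  {ω₁, ω₂, ω₃, ω₆}  = {ω₁, ω₃} ∪ {ω₁, ω₂, ω₆}
  {ω₁, ω₂, ω₄, ω₆}  = {ω₁, ω₂, ω₆} ∪ {ω₂, ω₄}
  {ω₁, ω₃, ω₅, ω₆}  = complement {ω₂, ω₄}
  {ω₂, ω₄, ω₅, ω₆}  = complement {ω₁, ω₃}
  (now 13)
Step 2 adds 11:
  {ω₃, ω₅}  = complement {ω₁, ω₂, ω₄, ω₆}
  {ω₄, ω₅}  = complement {ω₁, ω₂, ω₃, ω₆}
  {ω₅, ω₆}  = complement {ω₁, ω₂, ω₃, ω₄}
  {ω₁, ω₃, ω₄}  = {ω₁, ω₃} ∪ {ω₄}
  {ω₁, ω₃, ω₄, ω₅}  = {ω₃, ω₄, ω₅} ∪ {ω₁, ω₃}
  {ω₂, ω₃, ω₄, ω₅}  = {ω₃, ω₄, ω₅} ∪ {ω₂, ω₄}
  {ω₁, ω₂, ω₃, ω₄, ω₅}  = {ω₃, ω₄, ω₅} ∪ {ω₁, ω₂, ω₃, ω₄}
  {ω₁, ω₂, ω₃, ω₄, ω₆}  = {ω₁, ω₂, ω₄, ω₆} ∪ {ω₁, ω₂, ω₃, ω₆}
  {ω₁, ω₂, ω₄, ω₅, ω₆}  = {ω₁, ω₂, ω₄, ω₆} ∪ {ω₂, ω₄, ω₅, ω₆}
  {ω₁, ω₃, ω₄, ω₅, ω₆}  = {ω₁, ω₃, ω₅, ω₆} ∪ {ω₃, ω₄, ω₅}
  {ω₂, ω₃, ω₄, ω₅, ω₆}  = {ω₃, ω₄, ω₅} ∪ {ω₂, ω₄, ω₅, ω₆}
  (now 24)
Step 3 adds 14:
  {ω₁}  = complement {ω₂, ω₃, ω₄, ω₅, ω₆}
  {ω₂}  = complement {ω₁, ω₃, ω₄, ω₅, ω₆}
  {ω₃}  = complement {ω₁, ω₂, ω₄, ω₅, ω₆}
  {ω₅}  = complement {ω₁, ω₂, ω₃, ω₄, ω₆}
  {ω₆}  = complement {ω₁, ω₂, ω₃, ω₄, ω₅}
  {ω₁, ω₆}  = complement {ω₂, ω₃, ω₄, ω₅}
  {ω₂, ω₆}  = complement {ω₁, ω₃, ω₄, ω₅}
  {ω₁, ω₃, ω₅}  = {ω₁, ω₃} ∪ {ω₃, ω₅}
  {ω₂, ω₄, ω₅}  = {ω₄, ω₅} ∪ {ω₂, ω₄}
  {ω₂, ω₅, ω₆}  = complement {ω₁, ω₃, ω₄}
  {ω₃, ω₅, ω₆}  = {ω₅, ω₆} ∪ {ω₃, ω₅}
  {ω₄, ω₅, ω₆}  = {ω₅, ω₆} ∪ {ω₄, ω₅}
  {ω₁, ω₂, ω₅, ω₆}  = {ω₅, ω₆} ∪ {ω₁, ω₂, ω₆}
  {ω₃, ω₄, ω₅, ω₆}  = {ω₃, ω₄, ω₅} ∪ {ω₅, ω₆}
  (now 38)
Step 4. New:
  {ω₁, ω₂}  = complement {ω₃, ω₄, ω₅, ω₆}
  {ω₁, ω₄}  = {ω₄} ∪ {ω₁}
  {ω₁, ω₅}  = {ω₁} ∪ {ω₅}
  {ω₂, ω₃}  = {ω₂} ∪ {ω₃}
  {ω₂, ω₅}  = {ω₂} ∪ {ω₅}
  {ω₃, ω₄}  = complement {ω₁, ω₂, ω₅, ω₆}
  {ω₃, ω₆}  = {ω₃} ∪ {ω₆}
  {ω₄, ω₆}  = {ω₄} ∪ {ω₆}
  {ω₁, ω₂, ω₃}  = complement {ω₄, ω₅, ω₆}
  {ω₁, ω₂, ω₄}  = complement {ω₃, ω₅, ω₆}
  {ω₁, ω₃, ω₆}  = complement {ω₂, ω₄, ω₅}
  {ω₁, ω₄, ω₅}  = {ω₄, ω₅} ∪ {ω₁}
  {ω₁, ω₄, ω₆}  = {ω₁, ω₆} ∪ {ω₄}
  {ω₁, ω₅, ω₆}  = {ω₁, ω₆} ∪ {ω₅, ω₆}
  {ω₂, ω₃, ω₄}  = {ω₃} ∪ {ω₂, ω₄}
  {ω₂, ω₃, ω₅}  = {ω₂} ∪ {ω₃, ω₅}
  {ω₂, ω₃, ω₆}  = {ω₂, ω₆} ∪ {ω₃}
  {ω₂, ω₄, ω₆}  = complement {ω₁, ω₃, ω₅}
  {ω₁, ω₂, ω₃, ω₅}  = {ω₁, ω₃, ω₅} ∪ {ω₂}
  {ω₁, ω₂, ω₄, ω₅}  = {ω₂, ω₄, ω₅} ∪ {ω₁}
  {ω₁, ω₃, ω₄, ω₆}  = {ω₁, ω₆} ∪ {ω₁, ω₃, ω₄}
  {ω₁, ω₄, ω₅, ω₆}  = {ω₁, ω₆} ∪ {ω₄, ω₅}
  {ω₂, ω₃, ω₅, ω₆}  = {ω₂} ∪ {ω₃, ω₅, ω₆}
  (now 61)
Step 5: +3 →
  {ω₁, ω₂, ω₅}  = {ω₂, ω₅} ∪ {ω₁, ω₅}
  {ω₃, ω₄, ω₆}  = {ω₃, ω₄} ∪ {ω₄, ω₆}
  {ω₂, ω₃, ω₄, ω₆}  = complement {ω₁, ω₅}
  (now 64)
Step 6: already closed under ᶜ and ∪.

Hence σ(𝒞) has 64 members: { ∅, {ω₁}, {ω₂}, {ω₃}, {ω₄}, {ω₅}, {ω₆}, {ω₁, ω₂}, {ω₁, ω₃}, {ω₁, ω₄}, {ω₁, ω₅}, {ω₁, ω₆}, {ω₂, ω₃}, {ω₂, ω₄}, {ω₂, ω₅}, {ω₂, ω₆}, {ω₃, ω₄}, {ω₃, ω₅}, {ω₃, ω₆}, {ω₄, ω₅}, {ω₄, ω₆}, {ω₅, ω₆}, {ω₁, ω₂, ω₃}, {ω₁, ω₂, ω₄}, {ω₁, ω₂, ω₅}, {ω₁, ω₂, ω₆}, {ω₁, ω₃, ω₄}, {ω₁, ω₃, ω₅}, {ω₁, ω₃, ω₆}, {ω₁, ω₄, ω₅}, {ω₁, ω₄, ω₆}, {ω₁, ω₅, ω₆}, {ω₂, ω₃, ω₄}, {ω₂, ω₃, ω₅}, {ω₂, ω₃, ω₆}, {ω₂, ω₄, ω₅}, {ω₂, ω₄, ω₆}, {ω₂, ω₅, ω₆}, {ω₃, ω₄, ω₅}, {ω₃, ω₄, ω₆}, {ω₃, ω₅, ω₆}, {ω₄, ω₅, ω₆}, {ω₁, ω₂, ω₃, ω₄}, {ω₁, ω₂, ω₃, ω₅}, {ω₁, ω₂, ω₃, ω₆}, {ω₁, ω₂, ω₄, ω₅}, {ω₁, ω₂, ω₄, ω₆}, {ω₁, ω₂, ω₅, ω₆}, {ω₁, ω₃, ω₄, ω₅}, {ω₁, ω₃, ω₄, ω₆}, {ω₁, ω₃, ω₅, ω₆}, {ω₁, ω₄, ω₅, ω₆}, {ω₂, ω₃, ω₄, ω₅}, {ω₂, ω₃, ω₄, ω₆}, {ω₂, ω₃, ω₅, ω₆}, {ω₂, ω₄, ω₅, ω₆}, {ω₃, ω₄, ω₅, ω₆}, {ω₁, ω₂, ω₃, ω₄, ω₅}, {ω₁, ω₂, ω₃, ω₄, ω₆}, {ω₁, ω₂, ω₃, ω₅, ω₆}, {ω₁, ω₂, ω₄, ω₅, ω₆}, {ω₁, ω₃, ω₄, ω₅, ω₆}, {ω₂, ω₃, ω₄, ω₅, ω₆}, S }.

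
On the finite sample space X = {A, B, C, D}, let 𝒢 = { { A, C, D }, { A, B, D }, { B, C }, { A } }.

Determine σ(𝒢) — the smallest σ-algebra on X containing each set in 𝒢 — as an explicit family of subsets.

Initial family (6 sets): { {}, { A }, { B, C }, { A, B, D }, { A, C, D }, X }.
Step 1. New:
  { B }  = X∖{ A, C, D }
  { C }  = X∖{ A, B, D }
  { A, D }  = X∖{ B, C }
  { A, B, C }  = { B, C } ∪ { A }
  { B, C, D }  = X∖{ A }
  |family| = 11
Step 2 adds 3:
  { D }  = X∖{ A, B, C }
  { A, B }  = { B } ∪ { A }
  { A, C }  = { C } ∪ { A }
  |family| = 14
Step 3 (2 new):
  { B, D }  = X∖{ A, C }
  { C, D }  = X∖{ A, B }
  |family| = 16
Step 4: closed — nothing new.

Hence σ(𝒢) has 16 members: { {}, { A }, { B }, { C }, { D }, { A, B }, { A, C }, { A, D }, { B, C }, { B, D }, { C, D }, { A, B, C }, { A, B, D }, { A, C, D }, { B, C, D }, X }.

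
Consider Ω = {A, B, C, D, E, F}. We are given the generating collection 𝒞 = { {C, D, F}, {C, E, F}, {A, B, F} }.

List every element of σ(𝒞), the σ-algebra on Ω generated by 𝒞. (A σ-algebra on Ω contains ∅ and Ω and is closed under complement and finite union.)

Seed the family with 𝒞 together with ∅ and Ω: { {}, {A, B, F}, {C, D, F}, {C, E, F}, Ω }.
Pass 1 adds 6:
  {A, B, D}  = Ω∖{C, E, F}
  {A, B, E}  = Ω∖{C, D, F}
  {C, D, E}  = Ω∖{A, B, F}
  {C, D, E, F}  = {C, E, F} ∪ {C, D, F}
  {A, B, C, D, F}  = {C, D, F} ∪ {A, B, F}
  {A, B, C, E, F}  = {C, E, F} ∪ {A, B, F}
  (now 11)
Pass 2: +7 →
  {D}  = Ω∖{A, B, C, E, F}
  {E}  = Ω∖{A, B, C, D, F}
  {A, B}  = Ω∖{C, D, E, F}
  {A, B, D, E}  = {A, B, D} ∪ {A, B, E}
  {A, B, D, F}  = {A, B, D} ∪ {A, B, F}
  {A, B, E, F}  = {A, B, E} ∪ {A, B, F}
  {A, B, C, D, E}  = {C, D, E} ∪ {A, B, D}
  (now 18)
Pass 3: 6 new —
  {F}  = Ω∖{A, B, C, D, E}
  {C, D}  = Ω∖{A, B, E, F}
  {C, E}  = Ω∖{A, B, D, F}
  {C, F}  = Ω∖{A, B, D, E}
  {D, E}  = {D} ∪ {E}
  {A, B, D, E, F}  = {A, B, E} ∪ {A, B, D, F}
  (now 24)
Pass 4. New:
  {C}  = Ω∖{A, B, D, E, F}
  {D, F}  = {F} ∪ {D}
  {E, F}  = {F} ∪ {E}
  {D, E, F}  = {F} ∪ {D, E}
  {A, B, C, D}  = {C, D} ∪ {A, B}
  {A, B, C, E}  = {A, B} ∪ {C, E}
  {A, B, C, F}  = Ω∖{D, E}
  (now 31)
Pass 5 adds 1:
  {A, B, C}  = Ω∖{D, E, F}
  (now 32)
Pass 6: already closed under ᶜ and ∪.

σ(𝒞) = { {}, {C}, {D}, {E}, {F}, {A, B}, {C, D}, {C, E}, {C, F}, {D, E}, {D, F}, {E, F}, {A, B, C}, {A, B, D}, {A, B, E}, {A, B, F}, {C, D, E}, {C, D, F}, {C, E, F}, {D, E, F}, {A, B, C, D}, {A, B, C, E}, {A, B, C, F}, {A, B, D, E}, {A, B, D, F}, {A, B, E, F}, {C, D, E, F}, {A, B, C, D, E}, {A, B, C, D, F}, {A, B, C, E, F}, {A, B, D, E, F}, Ω }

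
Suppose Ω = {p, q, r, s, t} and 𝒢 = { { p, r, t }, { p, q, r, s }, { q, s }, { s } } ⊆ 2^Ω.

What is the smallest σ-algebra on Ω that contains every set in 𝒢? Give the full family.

Begin from { ∅, { s }, { q, s }, { p, r, t }, { p, q, r, s }, Ω } (that is, 𝒢 plus ∅ and Ω).
Iteration 1 adds 3:
  { t }  = ᶜ of { p, q, r, s }
  { p, q, r, t }  = ᶜ of { s }
  { p, r, s, t }  = { s } ∪ { p, r, t }
  — 9 sets.
Iteration 2 adds 3:
  { q }  = ᶜ of { p, r, s, t }
  { s, t }  = { t } ∪ { s }
  { q, s, t }  = { t } ∪ { q, s }
  — 12 sets.
Iteration 3: 3 new —
  { p, r }  = ᶜ of { q, s, t }
  { q, t }  = { q } ∪ { t }
  { p, q, r }  = ᶜ of { s, t }
  — 15 sets.
Iteration 4: +1 →
  { p, r, s }  = ᶜ of { q, t }
  — 16 sets.
Iteration 5: already closed under ᶜ and ∪.

Hence σ(𝒢) has 16 members: { ∅, { q }, { s }, { t }, { p, r }, { q, s }, { q, t }, { s, t }, { p, q, r }, { p, r, s }, { p, r, t }, { q, s, t }, { p, q, r, s }, { p, q, r, t }, { p, r, s, t }, Ω }.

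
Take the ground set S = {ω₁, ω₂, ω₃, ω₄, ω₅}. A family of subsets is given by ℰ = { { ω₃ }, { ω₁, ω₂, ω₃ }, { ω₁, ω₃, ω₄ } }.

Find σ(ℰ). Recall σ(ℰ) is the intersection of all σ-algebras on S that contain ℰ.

Initial family (5 sets): { {  }, { ω₃ }, { ω₁, ω₂, ω₃ }, { ω₁, ω₃, ω₄ }, S }.
Step 1: +4 →
  { ω₂, ω₅ }  = { ω₁, ω₃, ω₄ }ᶜ
  { ω₄, ω₅ }  = { ω₁, ω₂, ω₃ }ᶜ
  { ω₁, ω₂, ω₃, ω₄ }  = { ω₁, ω₃, ω₄ } ∪ { ω₁, ω₂, ω₃ }
  { ω₁, ω₂, ω₄, ω₅ }  = { ω₃ }ᶜ
  [9 total]
Step 2: 6 new —
  { ω₅ }  = { ω₁, ω₂, ω₃, ω₄ }ᶜ
  { ω₂, ω₃, ω₅ }  = { ω₂, ω₅ } ∪ { ω₃ }
  { ω₂, ω₄, ω₅ }  = { ω₂, ω₅ } ∪ { ω₄, ω₅ }
  { ω₃, ω₄, ω₅ }  = { ω₄, ω₅ } ∪ { ω₃ }
  { ω₁, ω₂, ω₃, ω₅ }  = { ω₂, ω₅ } ∪ { ω₁, ω₂, ω₃ }
  { ω₁, ω₃, ω₄, ω₅ }  = { ω₄, ω₅ } ∪ { ω₁, ω₃, ω₄ }
  [15 total]
Step 3: +7 →
  { ω₂ }  = { ω₁, ω₃, ω₄, ω₅ }ᶜ
  { ω₄ }  = { ω₁, ω₂, ω₃, ω₅ }ᶜ
  { ω₁, ω₂ }  = { ω₃, ω₄, ω₅ }ᶜ
  { ω₁, ω₃ }  = { ω₂, ω₄, ω₅ }ᶜ
  { ω₁, ω₄ }  = { ω₂, ω₃, ω₅ }ᶜ
  { ω₃, ω₅ }  = { ω₃ } ∪ { ω₅ }
  { ω₂, ω₃, ω₄, ω₅ }  = { ω₄, ω₅ } ∪ { ω₂, ω₃, ω₅ }
  [22 total]
Step 4. New:
  { ω₁ }  = { ω₂, ω₃, ω₄, ω₅ }ᶜ
  { ω₂, ω₃ }  = { ω₂ } ∪ { ω₃ }
  { ω₂, ω₄ }  = { ω₂ } ∪ { ω₄ }
  { ω₃, ω₄ }  = { ω₃ } ∪ { ω₄ }
  { ω₁, ω₂, ω₄ }  = { ω₃, ω₅ }ᶜ
  { ω₁, ω₂, ω₅ }  = { ω₂, ω₅ } ∪ { ω₁, ω₂ }
  { ω₁, ω₃, ω₅ }  = { ω₁, ω₃ } ∪ { ω₃, ω₅ }
  { ω₁, ω₄, ω₅ }  = { ω₄, ω₅ } ∪ { ω₁, ω₄ }
  [30 total]
Step 5: +2 →
  { ω₁, ω₅ }  = { ω₅ } ∪ { ω₁ }
  { ω₂, ω₃, ω₄ }  = { ω₃, ω₄ } ∪ { ω₂ }
  [32 total]
Step 6: no new sets; the family is a σ-algebra.

Hence σ(ℰ) has 32 members: { {  }, { ω₁ }, { ω₂ }, { ω₃ }, { ω₄ }, { ω₅ }, { ω₁, ω₂ }, { ω₁, ω₃ }, { ω₁, ω₄ }, { ω₁, ω₅ }, { ω₂, ω₃ }, { ω₂, ω₄ }, { ω₂, ω₅ }, { ω₃, ω₄ }, { ω₃, ω₅ }, { ω₄, ω₅ }, { ω₁, ω₂, ω₃ }, { ω₁, ω₂, ω₄ }, { ω₁, ω₂, ω₅ }, { ω₁, ω₃, ω₄ }, { ω₁, ω₃, ω₅ }, { ω₁, ω₄, ω₅ }, { ω₂, ω₃, ω₄ }, { ω₂, ω₃, ω₅ }, { ω₂, ω₄, ω₅ }, { ω₃, ω₄, ω₅ }, { ω₁, ω₂, ω₃, ω₄ }, { ω₁, ω₂, ω₃, ω₅ }, { ω₁, ω₂, ω₄, ω₅ }, { ω₁, ω₃, ω₄, ω₅ }, { ω₂, ω₃, ω₄, ω₅ }, S }.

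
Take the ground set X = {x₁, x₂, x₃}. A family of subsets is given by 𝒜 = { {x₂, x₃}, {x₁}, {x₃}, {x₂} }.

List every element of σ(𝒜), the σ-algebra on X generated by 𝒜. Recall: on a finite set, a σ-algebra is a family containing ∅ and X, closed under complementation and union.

Initial family (6 sets): { {}, {x₁}, {x₂}, {x₃}, {x₂, x₃}, X }.
Iteration 1: +2 →
  {x₁, x₂}  = complement {x₃}
  {x₁, x₃}  = complement {x₂}
  — 8 sets.
Iteration 2 adds nothing — fixpoint reached.

|σ(𝒜)| = 8.  σ(𝒜) = { {}, {x₁}, {x₂}, {x₃}, {x₁, x₂}, {x₁, x₃}, {x₂, x₃}, X }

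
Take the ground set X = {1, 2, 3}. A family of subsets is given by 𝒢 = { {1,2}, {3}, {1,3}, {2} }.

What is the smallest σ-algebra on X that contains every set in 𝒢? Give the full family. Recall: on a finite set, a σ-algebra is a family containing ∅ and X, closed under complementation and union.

|σ(𝒢)| = 8.  σ(𝒢) = { {}, {1}, {2}, {3}, {1,2}, {1,3}, {2,3}, X }

Working:
Seed the family with 𝒢 together with ∅ and X: { {}, {2}, {3}, {1,2}, {1,3}, X }.
Round 1 adds 1:
  {2,3}  = {3} ∪ {2}
  [7 total]
Round 2: +1 →
  {1}  = X∖{2,3}
  [8 total]
Round 3 adds nothing — fixpoint reached.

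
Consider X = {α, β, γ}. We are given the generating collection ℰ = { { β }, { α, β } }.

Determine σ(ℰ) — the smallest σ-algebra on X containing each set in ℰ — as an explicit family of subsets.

σ(ℰ) = { {  }, { α }, { β }, { γ }, { α, β }, { α, γ }, { β, γ }, X }

Check:
Initial family (4 sets): { {  }, { β }, { α, β }, X }.
Pass 1 (2 new):
  { γ }  = X∖{ α, β }
  { α, γ }  = X∖{ β }
Pass 2 (1 new):
  { β, γ }  = { γ } ∪ { β }
Pass 3: +1 →
  { α }  = X∖{ β, γ }
Pass 4 adds nothing — fixpoint reached.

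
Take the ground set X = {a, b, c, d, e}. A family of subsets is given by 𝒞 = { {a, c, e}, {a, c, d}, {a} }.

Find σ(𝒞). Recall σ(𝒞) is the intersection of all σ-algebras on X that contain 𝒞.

σ(𝒞) (32 sets): { {}, {a}, {b}, {c}, {d}, {e}, {a, b}, {a, c}, {a, d}, {a, e}, {b, c}, {b, d}, {b, e}, {c, d}, {c, e}, {d, e}, {a, b, c}, {a, b, d}, {a, b, e}, {a, c, d}, {a, c, e}, {a, d, e}, {b, c, d}, {b, c, e}, {b, d, e}, {c, d, e}, {a, b, c, d}, {a, b, c, e}, {a, b, d, e}, {a, c, d, e}, {b, c, d, e}, X }

Trace:
Start: 𝒞 ∪ {∅, X} = { {}, {a}, {a, c, d}, {a, c, e}, X }.
Round 1 (4 new):
  {b, d}  = complement {a, c, e}
  {b, e}  = complement {a, c, d}
  {a, c, d, e}  = {a, c, d} ∪ {a, c, e}
  {b, c, d, e}  = complement {a}
Round 2 (6 new):
  {b}  = complement {a, c, d, e}
  {a, b, d}  = {b, d} ∪ {a}
  {a, b, e}  = {b, e} ∪ {a}
  {b, d, e}  = {b, e} ∪ {b, d}
  {a, b, c, d}  = {a, c, d} ∪ {b, d}
  {a, b, c, e}  = {b, e} ∪ {a, c, e}
Round 3. New:
  {d}  = complement {a, b, c, e}
  {e}  = complement {a, b, c, d}
  {a, b}  = {b} ∪ {a}
  {a, c}  = complement {b, d, e}
  {c, d}  = complement {a, b, e}
  {c, e}  = complement {a, b, d}
  {a, b, d, e}  = {b, e} ∪ {a, b, d}
Round 4. New:
  {c}  = complement {a, b, d, e}
  {a, d}  = {d} ∪ {a}
  {a, e}  = {e} ∪ {a}
  {d, e}  = {e} ∪ {d}
  {a, b, c}  = {b} ∪ {a, c}
  {b, c, d}  = {c, d} ∪ {b}
  {b, c, e}  = {b, e} ∪ {c, e}
  {c, d, e}  = complement {a, b}
Round 5. New:
  {b, c}  = {b} ∪ {c}
  {a, d, e}  = {e} ∪ {a, d}
After Round 6 the family is unchanged; done.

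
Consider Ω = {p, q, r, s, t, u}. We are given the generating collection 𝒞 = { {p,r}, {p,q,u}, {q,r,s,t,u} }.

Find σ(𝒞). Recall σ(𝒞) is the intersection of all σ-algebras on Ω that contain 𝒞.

Take S₀ = 𝒞 ∪ {∅, Ω} = { {}, {p,r}, {p,q,u}, {q,r,s,t,u}, Ω }.
Pass 1 (4 new):
  {p}  = {q,r,s,t,u}ᶜ
  {r,s,t}  = {p,q,u}ᶜ
  {p,q,r,u}  = {p,r} ∪ {p,q,u}
  {q,s,t,u}  = {p,r}ᶜ
  |family| = 9
Pass 2 adds 3:
  {s,t}  = {p,q,r,u}ᶜ
  {p,r,s,t}  = {r,s,t} ∪ {p,r}
  {p,q,s,t,u}  = {q,s,t,u} ∪ {p,q,u}
  |family| = 12
Pass 3: 3 new —
  {r}  = {p,q,s,t,u}ᶜ
  {q,u}  = {p,r,s,t}ᶜ
  {p,s,t}  = {s,t} ∪ {p}
  |family| = 15
Pass 4. New:
  {q,r,u}  = {p,s,t}ᶜ
  |family| = 16
Pass 5: closed — nothing new.

Therefore σ(𝒞) = { {}, {p}, {r}, {p,r}, {q,u}, {s,t}, {p,q,u}, {p,s,t}, {q,r,u}, {r,s,t}, {p,q,r,u}, {p,r,s,t}, {q,s,t,u}, {p,q,s,t,u}, {q,r,s,t,u}, Ω } (|σ(𝒞)| = 16).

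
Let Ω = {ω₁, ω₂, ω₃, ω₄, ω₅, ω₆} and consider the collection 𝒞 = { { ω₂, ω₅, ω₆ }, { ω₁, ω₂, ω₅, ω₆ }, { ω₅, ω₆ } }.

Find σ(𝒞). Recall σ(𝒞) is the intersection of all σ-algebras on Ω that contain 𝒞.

Answer: σ(𝒞) = { ∅, { ω₁ }, { ω₂ }, { ω₁, ω₂ }, { ω₃, ω₄ }, { ω₅, ω₆ }, { ω₁, ω₃, ω₄ }, { ω₁, ω₅, ω₆ }, { ω₂, ω₃, ω₄ }, { ω₂, ω₅, ω₆ }, { ω₁, ω₂, ω₃, ω₄ }, { ω₁, ω₂, ω₅, ω₆ }, { ω₃, ω₄, ω₅, ω₆ }, { ω₁, ω₃, ω₄, ω₅, ω₆ }, { ω₂, ω₃, ω₄, ω₅, ω₆ }, Ω }

Check:
Initial family (5 sets): { ∅, { ω₅, ω₆ }, { ω₂, ω₅, ω₆ }, { ω₁, ω₂, ω₅, ω₆ }, Ω }.
Pass 1: 3 new —
  { ω₃, ω₄ }  = complement { ω₁, ω₂, ω₅, ω₆ }
  { ω₁, ω₃, ω₄ }  = complement { ω₂, ω₅, ω₆ }
  { ω₁, ω₂, ω₃, ω₄ }  = complement { ω₅, ω₆ }
  [8 total]
Pass 2. New:
  { ω₃, ω₄, ω₅, ω₆ }  = { ω₃, ω₄ } ∪ { ω₅, ω₆ }
  { ω₁, ω₃, ω₄, ω₅, ω₆ }  = { ω₁, ω₃, ω₄ } ∪ { ω₅, ω₆ }
  { ω₂, ω₃, ω₄, ω₅, ω₆ }  = { ω₂, ω₅, ω₆ } ∪ { ω₃, ω₄ }
  [11 total]
Pass 3 (3 new):
  { ω₁ }  = complement { ω₂, ω₃, ω₄, ω₅, ω₆ }
  { ω₂ }  = complement { ω₁, ω₃, ω₄, ω₅, ω₆ }
  { ω₁, ω₂ }  = complement { ω₃, ω₄, ω₅, ω₆ }
  [14 total]
Pass 4 adds 2:
  { ω₁, ω₅, ω₆ }  = { ω₅, ω₆ } ∪ { ω₁ }
  { ω₂, ω₃, ω₄ }  = { ω₃, ω₄ } ∪ { ω₂ }
  [16 total]
Pass 5 adds nothing — fixpoint reached.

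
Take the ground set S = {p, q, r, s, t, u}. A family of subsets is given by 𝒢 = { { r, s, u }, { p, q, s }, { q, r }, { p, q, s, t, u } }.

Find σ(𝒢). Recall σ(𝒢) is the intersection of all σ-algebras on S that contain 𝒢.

Take S₀ = 𝒢 ∪ {∅, S} = { {  }, { q, r }, { p, q, s }, { r, s, u }, { p, q, s, t, u }, S }.
Pass 1 adds 7:
  { r }  = S∖{ p, q, s, t, u }
  { p, q, t }  = S∖{ r, s, u }
  { r, t, u }  = S∖{ p, q, s }
  { p, q, r, s }  = { q, r } ∪ { p, q, s }
  { p, s, t, u }  = S∖{ q, r }
  { q, r, s, u }  = { q, r } ∪ { r, s, u }
  { p, q, r, s, u }  = { r, s, u } ∪ { p, q, s }
  [13 total]
Pass 2. New:
  { t }  = S∖{ p, q, r, s, u }
  { p, t }  = S∖{ q, r, s, u }
  { t, u }  = S∖{ p, q, r, s }
  { p, q, r, t }  = { r } ∪ { p, q, t }
  { p, q, s, t }  = { p, q, s } ∪ { p, q, t }
  { q, r, t, u }  = { q, r } ∪ { r, t, u }
  { r, s, t, u }  = { r, t, u } ∪ { r, s, u }
  { p, q, r, s, t }  = { p, q, t } ∪ { p, q, r, s }
  { p, q, r, t, u }  = { p, q, t } ∪ { r, t, u }
  { p, r, s, t, u }  = { p, s, t, u } ∪ { r }
  { q, r, s, t, u }  = { q, r, s, u } ∪ { r, t, u }
  [24 total]
Pass 3: 14 new —
  { p }  = S∖{ q, r, s, t, u }
  { q }  = S∖{ p, r, s, t, u }
  { s }  = S∖{ p, q, r, t, u }
  { u }  = S∖{ p, q, r, s, t }
  { p, q }  = S∖{ r, s, t, u }
  { p, s }  = S∖{ q, r, t, u }
  { r, t }  = { t } ∪ { r }
  { r, u }  = S∖{ p, q, s, t }
  { s, u }  = S∖{ p, q, r, t }
  { p, r, t }  = { p, t } ∪ { r }
  { p, t, u }  = { t, u } ∪ { p, t }
  { q, r, t }  = { t } ∪ { q, r }
  { p, q, t, u }  = { t, u } ∪ { p, q, t }
  { p, r, t, u }  = { p, t } ∪ { r, t, u }
  [38 total]
Pass 4: +24 →
  { p, r }  = { r } ∪ { p }
  { p, u }  = { p } ∪ { u }
  { q, s }  = S∖{ p, r, t, u }
  { q, t }  = { q } ∪ { t }
  { q, u }  = { q } ∪ { u }
  { r, s }  = S∖{ p, q, t, u }
  { s, t }  = { s } ∪ { t }
  { p, q, r }  = { p, q } ∪ { r }
  { p, q, u }  = { p, q } ∪ { u }
  { p, r, s }  = { r } ∪ { p, s }
  { p, r, u }  = { r, u } ∪ { p }
  { p, s, t }  = { s } ∪ { p, t }
  { p, s, u }  = S∖{ q, r, t }
  { q, r, s }  = S∖{ p, t, u }
  { q, r, u }  = { q } ∪ { r, u }
  { q, s, u }  = S∖{ p, r, t }
  { q, t, u }  = { q } ∪ { t, u }
  { r, s, t }  = { r, t } ∪ { s }
  { s, t, u }  = { s } ∪ { t, u }
  { p, q, r, u }  = { p, q } ∪ { r, u }
  { p, q, s, u }  = S∖{ r, t }
  { p, r, s, t }  = { p, r, t } ∪ { s }
  { p, r, s, u }  = { r, u } ∪ { p, s }
  { q, r, s, t }  = { s } ∪ { q, r, t }
  [62 total]
Pass 5 (2 new):
  { q, s, t }  = S∖{ p, r, u }
  { q, s, t, u }  = S∖{ p, r }
  [64 total]
After Pass 6 the family is unchanged; done.

|σ(𝒢)| = 64.  σ(𝒢) = { {  }, { p }, { q }, { r }, { s }, { t }, { u }, { p, q }, { p, r }, { p, s }, { p, t }, { p, u }, { q, r }, { q, s }, { q, t }, { q, u }, { r, s }, { r, t }, { r, u }, { s, t }, { s, u }, { t, u }, { p, q, r }, { p, q, s }, { p, q, t }, { p, q, u }, { p, r, s }, { p, r, t }, { p, r, u }, { p, s, t }, { p, s, u }, { p, t, u }, { q, r, s }, { q, r, t }, { q, r, u }, { q, s, t }, { q, s, u }, { q, t, u }, { r, s, t }, { r, s, u }, { r, t, u }, { s, t, u }, { p, q, r, s }, { p, q, r, t }, { p, q, r, u }, { p, q, s, t }, { p, q, s, u }, { p, q, t, u }, { p, r, s, t }, { p, r, s, u }, { p, r, t, u }, { p, s, t, u }, { q, r, s, t }, { q, r, s, u }, { q, r, t, u }, { q, s, t, u }, { r, s, t, u }, { p, q, r, s, t }, { p, q, r, s, u }, { p, q, r, t, u }, { p, q, s, t, u }, { p, r, s, t, u }, { q, r, s, t, u }, S }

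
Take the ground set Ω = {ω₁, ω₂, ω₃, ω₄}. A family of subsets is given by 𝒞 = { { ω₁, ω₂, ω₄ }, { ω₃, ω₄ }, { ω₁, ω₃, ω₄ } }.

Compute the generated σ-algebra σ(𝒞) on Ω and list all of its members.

σ(𝒞) = { ∅, { ω₁ }, { ω₂ }, { ω₃ }, { ω₄ }, { ω₁, ω₂ }, { ω₁, ω₃ }, { ω₁, ω₄ }, { ω₂, ω₃ }, { ω₂, ω₄ }, { ω₃, ω₄ }, { ω₁, ω₂, ω₃ }, { ω₁, ω₂, ω₄ }, { ω₁, ω₃, ω₄ }, { ω₂, ω₃, ω₄ }, Ω }

Derivation:
Start: 𝒞 ∪ {∅, Ω} = { ∅, { ω₃, ω₄ }, { ω₁, ω₂, ω₄ }, { ω₁, ω₃, ω₄ }, Ω }.
Iteration 1 adds 3:
  { ω₂ }  = ᶜ of { ω₁, ω₃, ω₄ }
  { ω₃ }  = ᶜ of { ω₁, ω₂, ω₄ }
  { ω₁, ω₂ }  = ᶜ of { ω₃, ω₄ }
  — 8 sets.
Iteration 2 (3 new):
  { ω₂, ω₃ }  = { ω₃ } ∪ { ω₂ }
  { ω₁, ω₂, ω₃ }  = { ω₃ } ∪ { ω₁, ω₂ }
  { ω₂, ω₃, ω₄ }  = { ω₂ } ∪ { ω₃, ω₄ }
  — 11 sets.
Iteration 3: +3 →
  { ω₁ }  = ᶜ of { ω₂, ω₃, ω₄ }
  { ω₄ }  = ᶜ of { ω₁, ω₂, ω₃ }
  { ω₁, ω₄ }  = ᶜ of { ω₂, ω₃ }
  — 14 sets.
Iteration 4 (2 new):
  { ω₁, ω₃ }  = { ω₃ } ∪ { ω₁ }
  { ω₂, ω₄ }  = { ω₄ } ∪ { ω₂ }
  — 16 sets.
Iteration 5 adds nothing — fixpoint reached.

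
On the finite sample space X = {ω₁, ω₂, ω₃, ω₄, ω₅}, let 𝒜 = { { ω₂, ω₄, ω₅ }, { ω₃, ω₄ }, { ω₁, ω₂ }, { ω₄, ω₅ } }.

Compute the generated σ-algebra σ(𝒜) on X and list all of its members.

σ(𝒜) = { ∅, { ω₁ }, { ω₂ }, { ω₃ }, { ω₄ }, { ω₅ }, { ω₁, ω₂ }, { ω₁, ω₃ }, { ω₁, ω₄ }, { ω₁, ω₅ }, { ω₂, ω₃ }, { ω₂, ω₄ }, { ω₂, ω₅ }, { ω₃, ω₄ }, { ω₃, ω₅ }, { ω₄, ω₅ }, { ω₁, ω₂, ω₃ }, { ω₁, ω₂, ω₄ }, { ω₁, ω₂, ω₅ }, { ω₁, ω₃, ω₄ }, { ω₁, ω₃, ω₅ }, { ω₁, ω₄, ω₅ }, { ω₂, ω₃, ω₄ }, { ω₂, ω₃, ω₅ }, { ω₂, ω₄, ω₅ }, { ω₃, ω₄, ω₅ }, { ω₁, ω₂, ω₃, ω₄ }, { ω₁, ω₂, ω₃, ω₅ }, { ω₁, ω₂, ω₄, ω₅ }, { ω₁, ω₃, ω₄, ω₅ }, { ω₂, ω₃, ω₄, ω₅ }, X }

Derivation:
Start: 𝒜 ∪ {∅, X} = { ∅, { ω₁, ω₂ }, { ω₃, ω₄ }, { ω₄, ω₅ }, { ω₂, ω₄, ω₅ }, X }.
Iteration 1: +7 →
  { ω₁, ω₃ }  = X∖{ ω₂, ω₄, ω₅ }
  { ω₁, ω₂, ω₃ }  = X∖{ ω₄, ω₅ }
  { ω₁, ω₂, ω₅ }  = X∖{ ω₃, ω₄ }
  { ω₃, ω₄, ω₅ }  = X∖{ ω₁, ω₂ }
  { ω₁, ω₂, ω₃, ω₄ }  = { ω₃, ω₄ } ∪ { ω₁, ω₂ }
  { ω₁, ω₂, ω₄, ω₅ }  = { ω₄, ω₅ } ∪ { ω₁, ω₂ }
  { ω₂, ω₃, ω₄, ω₅ }  = { ω₃, ω₄ } ∪ { ω₂, ω₄, ω₅ }
  [13 total]
Iteration 2 adds 6:
  { ω₁ }  = X∖{ ω₂, ω₃, ω₄, ω₅ }
  { ω₃ }  = X∖{ ω₁, ω₂, ω₄, ω₅ }
  { ω₅ }  = X∖{ ω₁, ω₂, ω₃, ω₄ }
  { ω₁, ω₃, ω₄ }  = { ω₃, ω₄ } ∪ { ω₁, ω₃ }
  { ω₁, ω₂, ω₃, ω₅ }  = { ω₁, ω₂, ω₃ } ∪ { ω₁, ω₂, ω₅ }
  { ω₁, ω₃, ω₄, ω₅ }  = { ω₃, ω₄, ω₅ } ∪ { ω₁, ω₃ }
  [19 total]
Iteration 3 (7 new):
  { ω₂ }  = X∖{ ω₁, ω₃, ω₄, ω₅ }
  { ω₄ }  = X∖{ ω₁, ω₂, ω₃, ω₅ }
  { ω₁, ω₅ }  = { ω₅ } ∪ { ω₁ }
  { ω₂, ω₅ }  = X∖{ ω₁, ω₃, ω₄ }
  { ω₃, ω₅ }  = { ω₅ } ∪ { ω₃ }
  { ω₁, ω₃, ω₅ }  = { ω₁, ω₃ } ∪ { ω₅ }
  { ω₁, ω₄, ω₅ }  = { ω₄, ω₅ } ∪ { ω₁ }
  [26 total]
Iteration 4. New:
  { ω₁, ω₄ }  = { ω₄ } ∪ { ω₁ }
  { ω₂, ω₃ }  = X∖{ ω₁, ω₄, ω₅ }
  { ω₂, ω₄ }  = X∖{ ω₁, ω₃, ω₅ }
  { ω₁, ω₂, ω₄ }  = X∖{ ω₃, ω₅ }
  { ω₂, ω₃, ω₄ }  = X∖{ ω₁, ω₅ }
  { ω₂, ω₃, ω₅ }  = { ω₂, ω₅ } ∪ { ω₃ }
  [32 total]
Iteration 5: closed — nothing new.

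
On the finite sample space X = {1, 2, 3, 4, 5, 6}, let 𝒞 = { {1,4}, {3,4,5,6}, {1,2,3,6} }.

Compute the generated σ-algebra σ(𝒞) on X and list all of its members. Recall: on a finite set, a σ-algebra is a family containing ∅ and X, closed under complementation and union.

Take S₀ = 𝒞 ∪ {∅, X} = { ∅, {1,4}, {1,2,3,6}, {3,4,5,6}, X }.
Round 1. New:
  {1,2}  = ᶜ of {3,4,5,6}
  {4,5}  = ᶜ of {1,2,3,6}
  {2,3,5,6}  = ᶜ of {1,4}
  {1,2,3,4,6}  = {1,4} ∪ {1,2,3,6}
  {1,3,4,5,6}  = {1,4} ∪ {3,4,5,6}
Round 2: +7 →
  {2}  = ᶜ of {1,3,4,5,6}
  {5}  = ᶜ of {1,2,3,4,6}
  {1,2,4}  = {1,2} ∪ {1,4}
  {1,4,5}  = {4,5} ∪ {1,4}
  {1,2,4,5}  = {1,2} ∪ {4,5}
  {1,2,3,5,6}  = {1,2} ∪ {2,3,5,6}
  {2,3,4,5,6}  = {3,4,5,6} ∪ {2,3,5,6}
Round 3 adds 8:
  {1}  = ᶜ of {2,3,4,5,6}
  {4}  = ᶜ of {1,2,3,5,6}
  {2,5}  = {2} ∪ {5}
  {3,6}  = ᶜ of {1,2,4,5}
  {1,2,5}  = {1,2} ∪ {5}
  {2,3,6}  = ᶜ of {1,4,5}
  {2,4,5}  = {4,5} ∪ {2}
  {3,5,6}  = ᶜ of {1,2,4}
Round 4 (7 new):
  {1,5}  = {1} ∪ {5}
  {2,4}  = {2} ∪ {4}
  {1,3,6}  = ᶜ of {2,4,5}
  {3,4,6}  = ᶜ of {1,2,5}
  {1,3,4,6}  = ᶜ of {2,5}
  {1,3,5,6}  = {1} ∪ {3,5,6}
  {2,3,4,6}  = {2,3,6} ∪ {4}
Round 5: already closed under ᶜ and ∪.

σ(𝒞) = { ∅, {1}, {2}, {4}, {5}, {1,2}, {1,4}, {1,5}, {2,4}, {2,5}, {3,6}, {4,5}, {1,2,4}, {1,2,5}, {1,3,6}, {1,4,5}, {2,3,6}, {2,4,5}, {3,4,6}, {3,5,6}, {1,2,3,6}, {1,2,4,5}, {1,3,4,6}, {1,3,5,6}, {2,3,4,6}, {2,3,5,6}, {3,4,5,6}, {1,2,3,4,6}, {1,2,3,5,6}, {1,3,4,5,6}, {2,3,4,5,6}, X }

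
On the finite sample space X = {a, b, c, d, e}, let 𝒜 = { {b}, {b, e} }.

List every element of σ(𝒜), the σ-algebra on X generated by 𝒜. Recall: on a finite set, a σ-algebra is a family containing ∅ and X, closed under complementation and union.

Answer: σ(𝒜) = { {}, {b}, {e}, {b, e}, {a, c, d}, {a, b, c, d}, {a, c, d, e}, X }

Working:
Seed the family with 𝒜 together with ∅ and X: { {}, {b}, {b, e}, X }.
Iteration 1: +2 →
  {a, c, d}  = ᶜ of {b, e}
  {a, c, d, e}  = ᶜ of {b}
  (now 6)
Iteration 2: 1 new —
  {a, b, c, d}  = {a, c, d} ∪ {b}
  (now 7)
Iteration 3. New:
  {e}  = ᶜ of {a, b, c, d}
  (now 8)
Iteration 4: already closed under ᶜ and ∪.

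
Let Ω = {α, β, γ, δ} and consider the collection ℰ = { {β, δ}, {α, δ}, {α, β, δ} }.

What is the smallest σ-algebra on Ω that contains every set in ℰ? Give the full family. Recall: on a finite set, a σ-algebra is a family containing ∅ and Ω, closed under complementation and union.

σ(ℰ) = { {}, {α}, {β}, {γ}, {δ}, {α, β}, {α, γ}, {α, δ}, {β, γ}, {β, δ}, {γ, δ}, {α, β, γ}, {α, β, δ}, {α, γ, δ}, {β, γ, δ}, Ω }

Working:
Take S₀ = ℰ ∪ {∅, Ω} = { {}, {α, δ}, {β, δ}, {α, β, δ}, Ω }.
Iteration 1 adds 3:
  {γ}  = Ω∖{α, β, δ}
  {α, γ}  = Ω∖{β, δ}
  {β, γ}  = Ω∖{α, δ}
  — 8 sets.
Iteration 2: 3 new —
  {α, β, γ}  = {α, γ} ∪ {β, γ}
  {α, γ, δ}  = {γ} ∪ {α, δ}
  {β, γ, δ}  = {γ} ∪ {β, δ}
  — 11 sets.
Iteration 3. New:
  {α}  = Ω∖{β, γ, δ}
  {β}  = Ω∖{α, γ, δ}
  {δ}  = Ω∖{α, β, γ}
  — 14 sets.
Iteration 4: 2 new —
  {α, β}  = {β} ∪ {α}
  {γ, δ}  = {γ} ∪ {δ}
  — 16 sets.
Iteration 5 adds nothing — fixpoint reached.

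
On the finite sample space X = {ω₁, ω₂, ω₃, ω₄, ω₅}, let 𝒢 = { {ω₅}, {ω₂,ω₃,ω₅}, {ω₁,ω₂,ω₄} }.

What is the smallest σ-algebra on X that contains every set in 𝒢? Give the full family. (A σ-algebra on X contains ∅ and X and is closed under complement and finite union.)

Start: 𝒢 ∪ {∅, X} = { {}, {ω₅}, {ω₁,ω₂,ω₄}, {ω₂,ω₃,ω₅}, X }.
Iteration 1: 4 new —
  {ω₁,ω₄}  = X∖{ω₂,ω₃,ω₅}
  {ω₃,ω₅}  = X∖{ω₁,ω₂,ω₄}
  {ω₁,ω₂,ω₃,ω₄}  = X∖{ω₅}
  {ω₁,ω₂,ω₄,ω₅}  = {ω₁,ω₂,ω₄} ∪ {ω₅}
Iteration 2: +3 →
  {ω₃}  = X∖{ω₁,ω₂,ω₄,ω₅}
  {ω₁,ω₄,ω₅}  = {ω₅} ∪ {ω₁,ω₄}
  {ω₁,ω₃,ω₄,ω₅}  = {ω₁,ω₄} ∪ {ω₃,ω₅}
Iteration 3: 3 new —
  {ω₂}  = X∖{ω₁,ω₃,ω₄,ω₅}
  {ω₂,ω₃}  = X∖{ω₁,ω₄,ω₅}
  {ω₁,ω₃,ω₄}  = {ω₃} ∪ {ω₁,ω₄}
Iteration 4 (1 new):
  {ω₂,ω₅}  = X∖{ω₁,ω₃,ω₄}
Iteration 5: closed — nothing new.

σ(𝒢) = { {}, {ω₂}, {ω₃}, {ω₅}, {ω₁,ω₄}, {ω₂,ω₃}, {ω₂,ω₅}, {ω₃,ω₅}, {ω₁,ω₂,ω₄}, {ω₁,ω₃,ω₄}, {ω₁,ω₄,ω₅}, {ω₂,ω₃,ω₅}, {ω₁,ω₂,ω₃,ω₄}, {ω₁,ω₂,ω₄,ω₅}, {ω₁,ω₃,ω₄,ω₅}, X }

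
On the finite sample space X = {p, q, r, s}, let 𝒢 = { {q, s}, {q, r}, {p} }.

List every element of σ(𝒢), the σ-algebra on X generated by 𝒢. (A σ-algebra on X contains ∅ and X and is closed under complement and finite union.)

Begin from { ∅, {p}, {q, r}, {q, s}, X } (that is, 𝒢 plus ∅ and X).
Round 1: +5 →
  {p, r}  = complement {q, s}
  {p, s}  = complement {q, r}
  {p, q, r}  = {q, r} ∪ {p}
  {p, q, s}  = {q, s} ∪ {p}
  {q, r, s}  = complement {p}
  — 10 sets.
Round 2 (3 new):
  {r}  = complement {p, q, s}
  {s}  = complement {p, q, r}
  {p, r, s}  = {p, s} ∪ {p, r}
  — 13 sets.
Round 3: 2 new —
  {q}  = complement {p, r, s}
  {r, s}  = {r} ∪ {s}
  — 15 sets.
Round 4. New:
  {p, q}  = complement {r, s}
  — 16 sets.
Round 5: stable.

Therefore σ(𝒢) = { ∅, {p}, {q}, {r}, {s}, {p, q}, {p, r}, {p, s}, {q, r}, {q, s}, {r, s}, {p, q, r}, {p, q, s}, {p, r, s}, {q, r, s}, X } (|σ(𝒢)| = 16).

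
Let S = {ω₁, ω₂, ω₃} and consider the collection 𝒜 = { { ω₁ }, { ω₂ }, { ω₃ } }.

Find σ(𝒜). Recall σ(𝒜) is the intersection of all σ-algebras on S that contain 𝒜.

σ(𝒜) = { ∅, { ω₁ }, { ω₂ }, { ω₃ }, { ω₁, ω₂ }, { ω₁, ω₃ }, { ω₂, ω₃ }, S }

Derivation:
Take S₀ = 𝒜 ∪ {∅, S} = { ∅, { ω₁ }, { ω₂ }, { ω₃ }, S }.
Step 1. New:
  { ω₁, ω₂ }  = S∖{ ω₃ }
  { ω₁, ω₃ }  = S∖{ ω₂ }
  { ω₂, ω₃ }  = S∖{ ω₁ }
  (now 8)
Step 2 adds nothing — fixpoint reached.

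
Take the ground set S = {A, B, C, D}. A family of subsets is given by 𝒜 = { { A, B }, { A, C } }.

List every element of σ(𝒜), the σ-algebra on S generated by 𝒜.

Answer: σ(𝒜) = { {  }, { A }, { B }, { C }, { D }, { A, B }, { A, C }, { A, D }, { B, C }, { B, D }, { C, D }, { A, B, C }, { A, B, D }, { A, C, D }, { B, C, D }, S }

Trace:
Initial family (4 sets): { {  }, { A, B }, { A, C }, S }.
Step 1. New:
  { B, D }  = complement { A, C }
  { C, D }  = complement { A, B }
  { A, B, C }  = { A, B } ∪ { A, C }
Step 2 adds 4:
  { D }  = complement { A, B, C }
  { A, B, D }  = { A, B } ∪ { B, D }
  { A, C, D }  = { C, D } ∪ { A, C }
  { B, C, D }  = { C, D } ∪ { B, D }
Step 3. New:
  { A }  = complement { B, C, D }
  { B }  = complement { A, C, D }
  { C }  = complement { A, B, D }
Step 4: 2 new —
  { A, D }  = { D } ∪ { A }
  { B, C }  = { C } ∪ { B }
Step 5: already closed under ᶜ and ∪.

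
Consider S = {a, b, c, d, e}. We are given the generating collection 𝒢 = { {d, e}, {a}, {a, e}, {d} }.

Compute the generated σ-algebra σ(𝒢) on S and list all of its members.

Answer: σ(𝒢) = { ∅, {a}, {d}, {e}, {a, d}, {a, e}, {b, c}, {d, e}, {a, b, c}, {a, d, e}, {b, c, d}, {b, c, e}, {a, b, c, d}, {a, b, c, e}, {b, c, d, e}, S }

Trace:
Begin from { ∅, {a}, {d}, {a, e}, {d, e}, S } (that is, 𝒢 plus ∅ and S).
Pass 1. New:
  {a, d}  = {d} ∪ {a}
  {a, b, c}  = ᶜ of {d, e}
  {a, d, e}  = {d, e} ∪ {a, e}
  {b, c, d}  = ᶜ of {a, e}
  {a, b, c, e}  = ᶜ of {d}
  {b, c, d, e}  = ᶜ of {a}
  (now 12)
Pass 2: +3 →
  {b, c}  = ᶜ of {a, d, e}
  {b, c, e}  = ᶜ of {a, d}
  {a, b, c, d}  = {a, b, c} ∪ {b, c, d}
  (now 15)
Pass 3 adds 1:
  {e}  = ᶜ of {a, b, c, d}
  (now 16)
Pass 4: already closed under ᶜ and ∪.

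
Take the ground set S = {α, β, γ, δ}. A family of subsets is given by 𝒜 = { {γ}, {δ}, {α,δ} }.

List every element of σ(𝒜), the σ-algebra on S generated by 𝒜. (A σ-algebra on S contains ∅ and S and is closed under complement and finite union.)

Initial family (5 sets): { ∅, {γ}, {δ}, {α,δ}, S }.
Pass 1: 5 new —
  {β,γ}  = complement {α,δ}
  {γ,δ}  = {γ} ∪ {δ}
  {α,β,γ}  = complement {δ}
  {α,β,δ}  = complement {γ}
  {α,γ,δ}  = {γ} ∪ {α,δ}
Pass 2. New:
  {β}  = complement {α,γ,δ}
  {α,β}  = complement {γ,δ}
  {β,γ,δ}  = {γ,δ} ∪ {β,γ}
Pass 3 (2 new):
  {α}  = complement {β,γ,δ}
  {β,δ}  = {δ} ∪ {β}
Pass 4. New:
  {α,γ}  = complement {β,δ}
Pass 5 adds nothing — fixpoint reached.

Therefore σ(𝒜) = { ∅, {α}, {β}, {γ}, {δ}, {α,β}, {α,γ}, {α,δ}, {β,γ}, {β,δ}, {γ,δ}, {α,β,γ}, {α,β,δ}, {α,γ,δ}, {β,γ,δ}, S } (|σ(𝒜)| = 16).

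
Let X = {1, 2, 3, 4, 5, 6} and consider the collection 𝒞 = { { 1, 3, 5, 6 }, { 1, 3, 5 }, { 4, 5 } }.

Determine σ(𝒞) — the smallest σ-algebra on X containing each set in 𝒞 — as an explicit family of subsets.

|σ(𝒞)| = 32.  σ(𝒞) = { ∅, { 2 }, { 4 }, { 5 }, { 6 }, { 1, 3 }, { 2, 4 }, { 2, 5 }, { 2, 6 }, { 4, 5 }, { 4, 6 }, { 5, 6 }, { 1, 2, 3 }, { 1, 3, 4 }, { 1, 3, 5 }, { 1, 3, 6 }, { 2, 4, 5 }, { 2, 4, 6 }, { 2, 5, 6 }, { 4, 5, 6 }, { 1, 2, 3, 4 }, { 1, 2, 3, 5 }, { 1, 2, 3, 6 }, { 1, 3, 4, 5 }, { 1, 3, 4, 6 }, { 1, 3, 5, 6 }, { 2, 4, 5, 6 }, { 1, 2, 3, 4, 5 }, { 1, 2, 3, 4, 6 }, { 1, 2, 3, 5, 6 }, { 1, 3, 4, 5, 6 }, X }

Working:
Seed the family with 𝒞 together with ∅ and X: { ∅, { 4, 5 }, { 1, 3, 5 }, { 1, 3, 5, 6 }, X }.
Iteration 1 adds 5:
  { 2, 4 }  = { 1, 3, 5, 6 }ᶜ
  { 2, 4, 6 }  = { 1, 3, 5 }ᶜ
  { 1, 2, 3, 6 }  = { 4, 5 }ᶜ
  { 1, 3, 4, 5 }  = { 4, 5 } ∪ { 1, 3, 5 }
  { 1, 3, 4, 5, 6 }  = { 4, 5 } ∪ { 1, 3, 5, 6 }
  [10 total]
Iteration 2. New:
  { 2 }  = { 1, 3, 4, 5, 6 }ᶜ
  { 2, 6 }  = { 1, 3, 4, 5 }ᶜ
  { 2, 4, 5 }  = { 4, 5 } ∪ { 2, 4 }
  { 2, 4, 5, 6 }  = { 2, 4, 6 } ∪ { 4, 5 }
  { 1, 2, 3, 4, 5 }  = { 1, 3, 5 } ∪ { 2, 4 }
  { 1, 2, 3, 4, 6 }  = { 2, 4, 6 } ∪ { 1, 2, 3, 6 }
  { 1, 2, 3, 5, 6 }  = { 1, 3, 5, 6 } ∪ { 1, 2, 3, 6 }
  [17 total]
Iteration 3: 6 new —
  { 4 }  = { 1, 2, 3, 5, 6 }ᶜ
  { 5 }  = { 1, 2, 3, 4, 6 }ᶜ
  { 6 }  = { 1, 2, 3, 4, 5 }ᶜ
  { 1, 3 }  = { 2, 4, 5, 6 }ᶜ
  { 1, 3, 6 }  = { 2, 4, 5 }ᶜ
  { 1, 2, 3, 5 }  = { 1, 3, 5 } ∪ { 2 }
  [23 total]
Iteration 4 adds 9:
  { 2, 5 }  = { 2 } ∪ { 5 }
  { 4, 6 }  = { 1, 2, 3, 5 }ᶜ
  { 5, 6 }  = { 6 } ∪ { 5 }
  { 1, 2, 3 }  = { 2 } ∪ { 1, 3 }
  { 1, 3, 4 }  = { 1, 3 } ∪ { 4 }
  { 2, 5, 6 }  = { 2, 6 } ∪ { 5 }
  { 4, 5, 6 }  = { 6 } ∪ { 4, 5 }
  { 1, 2, 3, 4 }  = { 1, 3 } ∪ { 2, 4 }
  { 1, 3, 4, 6 }  = { 1, 3, 6 } ∪ { 4 }
  [32 total]
Iteration 5: already closed under ᶜ and ∪.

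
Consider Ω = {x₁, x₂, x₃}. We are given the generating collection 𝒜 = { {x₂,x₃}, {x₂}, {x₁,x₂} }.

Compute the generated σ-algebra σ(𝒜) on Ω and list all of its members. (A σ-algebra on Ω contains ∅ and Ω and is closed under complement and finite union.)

σ(𝒜) = { ∅, {x₁}, {x₂}, {x₃}, {x₁,x₂}, {x₁,x₃}, {x₂,x₃}, Ω }

Derivation:
Begin from { ∅, {x₂}, {x₁,x₂}, {x₂,x₃}, Ω } (that is, 𝒜 plus ∅ and Ω).
Iteration 1: 3 new —
  {x₁}  = {x₂,x₃}ᶜ
  {x₃}  = {x₁,x₂}ᶜ
  {x₁,x₃}  = {x₂}ᶜ
  — 8 sets.
Iteration 2: already closed under ᶜ and ∪.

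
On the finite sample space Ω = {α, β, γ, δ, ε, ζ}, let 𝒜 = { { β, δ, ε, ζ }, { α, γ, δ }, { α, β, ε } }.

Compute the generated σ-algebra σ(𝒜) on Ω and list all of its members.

σ(𝒜) (32 sets): { {  }, { α }, { γ }, { δ }, { ζ }, { α, γ }, { α, δ }, { α, ζ }, { β, ε }, { γ, δ }, { γ, ζ }, { δ, ζ }, { α, β, ε }, { α, γ, δ }, { α, γ, ζ }, { α, δ, ζ }, { β, γ, ε }, { β, δ, ε }, { β, ε, ζ }, { γ, δ, ζ }, { α, β, γ, ε }, { α, β, δ, ε }, { α, β, ε, ζ }, { α, γ, δ, ζ }, { β, γ, δ, ε }, { β, γ, ε, ζ }, { β, δ, ε, ζ }, { α, β, γ, δ, ε }, { α, β, γ, ε, ζ }, { α, β, δ, ε, ζ }, { β, γ, δ, ε, ζ }, Ω }

Trace:
Initial family (5 sets): { {  }, { α, β, ε }, { α, γ, δ }, { β, δ, ε, ζ }, Ω }.
Pass 1 adds 5:
  { α, γ }  = ᶜ of { β, δ, ε, ζ }
  { β, ε, ζ }  = ᶜ of { α, γ, δ }
  { γ, δ, ζ }  = ᶜ of { α, β, ε }
  { α, β, γ, δ, ε }  = { α, β, ε } ∪ { α, γ, δ }
  { α, β, δ, ε, ζ }  = { α, β, ε } ∪ { β, δ, ε, ζ }
  (now 10)
Pass 2: 7 new —
  { γ }  = ᶜ of { α, β, δ, ε, ζ }
  { ζ }  = ᶜ of { α, β, γ, δ, ε }
  { α, β, γ, ε }  = { α, β, ε } ∪ { α, γ }
  { α, β, ε, ζ }  = { β, ε, ζ } ∪ { α, β, ε }
  { α, γ, δ, ζ }  = { α, γ, δ } ∪ { γ, δ, ζ }
  { α, β, γ, ε, ζ }  = { β, ε, ζ } ∪ { α, γ }
  { β, γ, δ, ε, ζ }  = { β, ε, ζ } ∪ { γ, δ, ζ }
  (now 17)
Pass 3: +8 →
  { α }  = ᶜ of { β, γ, δ, ε, ζ }
  { δ }  = ᶜ of { α, β, γ, ε, ζ }
  { β, ε }  = ᶜ of { α, γ, δ, ζ }
  { γ, δ }  = ᶜ of { α, β, ε, ζ }
  { γ, ζ }  = { γ } ∪ { ζ }
  { δ, ζ }  = ᶜ of { α, β, γ, ε }
  { α, γ, ζ }  = { α, γ } ∪ { ζ }
  { β, γ, ε, ζ }  = { γ } ∪ { β, ε, ζ }
  (now 25)
Pass 4: 7 new —
  { α, δ }  = ᶜ of { β, γ, ε, ζ }
  { α, ζ }  = { α } ∪ { ζ }
  { α, δ, ζ }  = { α } ∪ { δ, ζ }
  { β, γ, ε }  = { β, ε } ∪ { γ }
  { β, δ, ε }  = ᶜ of { α, γ, ζ }
  { α, β, δ, ε }  = ᶜ of { γ, ζ }
  { β, γ, δ, ε }  = { β, ε } ∪ { γ, δ }
  (now 32)
Pass 5: no new sets; the family is a σ-algebra.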